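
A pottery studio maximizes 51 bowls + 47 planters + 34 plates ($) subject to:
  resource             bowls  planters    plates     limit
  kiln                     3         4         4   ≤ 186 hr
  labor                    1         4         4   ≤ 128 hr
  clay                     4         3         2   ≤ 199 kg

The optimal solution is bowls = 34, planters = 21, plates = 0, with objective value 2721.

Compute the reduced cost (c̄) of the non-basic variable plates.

-4

At the optimum: kiln uses 186 of 186 (binding); labor uses 118 of 128 (slack = 10); clay uses 199 of 199 (binding).
By complementary slackness, y = 0 for the non-binding constraint.
The binding rows give the dual system: 3·y_kiln + 4·y_clay = 51 and 4·y_kiln + 3·y_clay = 47.
Solving: y_kiln = 5, y_clay = 9.
Reduced cost of plates: c₃ − yᵀa₃ = 34 − (5·4 + 9·2) = 34 − 38 = -4.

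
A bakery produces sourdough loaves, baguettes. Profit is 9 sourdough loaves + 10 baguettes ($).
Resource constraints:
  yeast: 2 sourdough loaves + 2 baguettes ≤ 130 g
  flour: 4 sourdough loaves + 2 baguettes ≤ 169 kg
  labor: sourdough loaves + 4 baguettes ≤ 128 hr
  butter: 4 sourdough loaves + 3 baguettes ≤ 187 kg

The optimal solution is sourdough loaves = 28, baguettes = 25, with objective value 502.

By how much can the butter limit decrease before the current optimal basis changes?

91

Binding constraints: labor, butter. The basis is B = [[1,4],[4,3]] with det -13.
Per unit decrease in butter, x* moves by d = (-0.3077, 0.0769).
The basis stays optimal until sourdough loaves reaches 0; allowable decrease = 91 kg.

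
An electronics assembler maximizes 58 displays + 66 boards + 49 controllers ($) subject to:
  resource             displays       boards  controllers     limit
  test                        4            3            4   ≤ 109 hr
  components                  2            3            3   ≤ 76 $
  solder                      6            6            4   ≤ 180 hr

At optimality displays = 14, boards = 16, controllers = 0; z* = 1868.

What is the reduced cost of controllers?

At the optimum: test uses 104 of 109 (slack = 5); components uses 76 of 76 (binding); solder uses 180 of 180 (binding).
Since test is not tight, its dual is 0.
The binding rows give the dual system: 2·y_components + 6·y_solder = 58 and 3·y_components + 6·y_solder = 66.
Solving: y_components = 8, y_solder = 7.
Reduced cost of controllers: c₃ − yᵀa₃ = 49 − (8·3 + 7·4) = 49 − 52 = -3.

-3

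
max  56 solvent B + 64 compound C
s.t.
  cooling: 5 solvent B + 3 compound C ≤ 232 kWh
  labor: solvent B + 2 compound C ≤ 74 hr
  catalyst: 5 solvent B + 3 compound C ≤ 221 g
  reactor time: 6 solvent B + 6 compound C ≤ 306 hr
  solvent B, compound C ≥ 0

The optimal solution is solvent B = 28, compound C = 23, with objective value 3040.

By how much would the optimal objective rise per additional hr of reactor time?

At the optimum: cooling uses 209 of 232 (slack = 23); labor uses 74 of 74 (binding); catalyst uses 209 of 221 (slack = 12); reactor time uses 306 of 306 (binding).
By complementary slackness, y = 0 for the non-binding constraints.
From A_Bᵀ y = c: 1·y_labor + 6·y_reactor time = 56; 2·y_labor + 6·y_reactor time = 64.
This yields shadow prices y_labor = 8, y_reactor time = 8.
Shadow price of reactor time = 8.

8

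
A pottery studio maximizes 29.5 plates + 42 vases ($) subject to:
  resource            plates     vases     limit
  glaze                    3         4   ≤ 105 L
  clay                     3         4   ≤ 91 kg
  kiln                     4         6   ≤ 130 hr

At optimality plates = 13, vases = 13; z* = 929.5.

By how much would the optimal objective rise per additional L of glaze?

At the optimum: glaze uses 91 of 105 (slack = 14); clay uses 91 of 91 (binding); kiln uses 130 of 130 (binding).
Since glaze is not tight, its dual is 0.
The binding rows give the dual system: 3·y_clay + 4·y_kiln = 29.5 and 4·y_clay + 6·y_kiln = 42.
Solving: y_clay = 4.5, y_kiln = 4.
Shadow price of glaze = 0.

0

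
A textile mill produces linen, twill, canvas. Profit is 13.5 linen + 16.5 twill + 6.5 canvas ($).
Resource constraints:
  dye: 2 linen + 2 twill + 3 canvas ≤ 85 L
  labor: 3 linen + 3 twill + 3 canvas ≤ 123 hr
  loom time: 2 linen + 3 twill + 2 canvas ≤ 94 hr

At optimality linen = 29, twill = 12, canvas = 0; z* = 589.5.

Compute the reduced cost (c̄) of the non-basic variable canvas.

-7

Check each constraint at x*: dye 82/85 (slack 3); labor 123/123 (tight); loom time 94/94 (tight).
Slack constraints have shadow price 0 (complementary slackness).
From A_Bᵀ y = c: 3·y_labor + 2·y_loom time = 13.5; 3·y_labor + 3·y_loom time = 16.5.
→ y_labor = 2.5 and y_loom time = 3.
Reduced cost of canvas: c₃ − yᵀa₃ = 6.5 − (2.5·3 + 3·2) = 6.5 − 13.5 = -7.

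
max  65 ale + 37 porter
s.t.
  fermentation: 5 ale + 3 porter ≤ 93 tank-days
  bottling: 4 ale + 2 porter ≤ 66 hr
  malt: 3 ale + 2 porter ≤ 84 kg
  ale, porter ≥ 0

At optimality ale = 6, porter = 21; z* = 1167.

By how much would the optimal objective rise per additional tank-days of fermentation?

9

At the optimum: fermentation uses 93 of 93 (binding); bottling uses 66 of 66 (binding); malt uses 60 of 84 (slack = 24).
By complementary slackness, y = 0 for the non-binding constraint.
Dual feasibility on the basic columns requires 5·y_fermentation + 4·y_bottling = 65, 3·y_fermentation + 2·y_bottling = 37.
This yields shadow prices y_fermentation = 9, y_bottling = 5.
Shadow price of fermentation = 9.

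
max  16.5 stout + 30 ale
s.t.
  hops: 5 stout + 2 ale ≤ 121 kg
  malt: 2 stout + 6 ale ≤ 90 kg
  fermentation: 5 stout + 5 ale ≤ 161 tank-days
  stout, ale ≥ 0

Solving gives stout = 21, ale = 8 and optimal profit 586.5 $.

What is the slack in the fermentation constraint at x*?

16

fermentation used = 5·21 + 5·8 = 145; slack = 161 − 145 = 16.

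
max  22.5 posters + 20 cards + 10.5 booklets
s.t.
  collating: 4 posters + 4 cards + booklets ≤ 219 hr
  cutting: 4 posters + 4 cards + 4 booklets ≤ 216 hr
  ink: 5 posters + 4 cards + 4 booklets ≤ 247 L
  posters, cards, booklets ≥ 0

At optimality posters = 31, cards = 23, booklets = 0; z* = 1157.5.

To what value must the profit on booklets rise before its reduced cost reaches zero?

Check each constraint at x*: collating 216/219 (slack 3); cutting 216/216 (tight); ink 247/247 (tight).
Slack constraints have shadow price 0 (complementary slackness).
From A_Bᵀ y = c: 4·y_cutting + 5·y_ink = 22.5; 4·y_cutting + 4·y_ink = 20.
This yields shadow prices y_cutting = 2.5, y_ink = 2.5.
booklets enters the basis when its profit ≥ yᵀa₃ = 2.5·4 + 2.5·4 = 20.

20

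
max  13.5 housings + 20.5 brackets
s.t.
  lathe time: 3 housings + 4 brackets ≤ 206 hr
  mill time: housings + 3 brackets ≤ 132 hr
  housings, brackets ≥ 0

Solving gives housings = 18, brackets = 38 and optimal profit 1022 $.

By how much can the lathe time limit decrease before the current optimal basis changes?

Binding constraints: lathe time, mill time. The basis is B = [[3,4],[1,3]] with det 5.
Per unit decrease in lathe time, x* moves by d = (-0.6, 0.2).
The basis stays optimal until housings reaches 0; allowable decrease = 30 hr.

30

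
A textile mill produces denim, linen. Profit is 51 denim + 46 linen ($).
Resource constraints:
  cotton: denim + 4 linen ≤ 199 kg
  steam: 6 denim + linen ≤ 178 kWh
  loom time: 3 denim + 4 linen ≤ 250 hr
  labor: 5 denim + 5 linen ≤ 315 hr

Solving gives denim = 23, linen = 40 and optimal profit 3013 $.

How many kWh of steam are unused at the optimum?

steam used = 6·23 + 1·40 = 178; slack = 178 − 178 = 0.

0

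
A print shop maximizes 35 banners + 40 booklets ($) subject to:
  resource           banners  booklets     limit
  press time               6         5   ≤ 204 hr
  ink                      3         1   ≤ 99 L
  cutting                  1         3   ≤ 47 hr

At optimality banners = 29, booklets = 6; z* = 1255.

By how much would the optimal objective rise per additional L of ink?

0

Binding: press time and cutting. Non-binding: ink (6 unused).
Since ink is not tight, its dual is 0.
From A_Bᵀ y = c: 6·y_press time + 1·y_cutting = 35; 5·y_press time + 3·y_cutting = 40.
This yields shadow prices y_press time = 5, y_cutting = 5.
Shadow price of ink = 0.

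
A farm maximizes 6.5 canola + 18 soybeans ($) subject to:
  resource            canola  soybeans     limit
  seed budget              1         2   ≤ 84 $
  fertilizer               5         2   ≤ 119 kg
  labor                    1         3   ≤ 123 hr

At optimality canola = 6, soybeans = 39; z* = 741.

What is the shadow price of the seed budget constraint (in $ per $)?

At the optimum: seed budget uses 84 of 84 (binding); fertilizer uses 108 of 119 (slack = 11); labor uses 123 of 123 (binding).
By complementary slackness, y = 0 for the non-binding constraint.
The binding rows give the dual system: 1·y_seed budget + 1·y_labor = 6.5 and 2·y_seed budget + 3·y_labor = 18.
Solving: y_seed budget = 1.5, y_labor = 5.
Shadow price of seed budget = 1.5.

1.5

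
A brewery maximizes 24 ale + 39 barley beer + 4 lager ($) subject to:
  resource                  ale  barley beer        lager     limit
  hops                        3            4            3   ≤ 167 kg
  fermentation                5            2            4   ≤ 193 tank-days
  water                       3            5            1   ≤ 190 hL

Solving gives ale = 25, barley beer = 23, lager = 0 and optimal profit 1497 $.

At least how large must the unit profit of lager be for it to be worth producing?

10

Check each constraint at x*: hops 167/167 (tight); fermentation 171/193 (slack 22); water 190/190 (tight).
By complementary slackness, y = 0 for the non-binding constraint.
Dual feasibility on the basic columns requires 3·y_hops + 3·y_water = 24, 4·y_hops + 5·y_water = 39.
Solving: y_hops = 1, y_water = 7.
lager enters the basis when its profit ≥ yᵀa₃ = 1·3 + 7·1 = 10.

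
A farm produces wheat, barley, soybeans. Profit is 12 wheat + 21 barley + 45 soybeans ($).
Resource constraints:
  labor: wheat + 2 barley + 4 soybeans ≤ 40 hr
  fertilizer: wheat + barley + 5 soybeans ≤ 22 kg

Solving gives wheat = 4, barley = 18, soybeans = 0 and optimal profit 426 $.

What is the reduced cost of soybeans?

At the optimum: labor uses 40 of 40 (binding); fertilizer uses 22 of 22 (binding).
The binding rows give the dual system: 1·y_labor + 1·y_fertilizer = 12 and 2·y_labor + 1·y_fertilizer = 21.
→ y_labor = 9 and y_fertilizer = 3.
Reduced cost of soybeans: c₃ − yᵀa₃ = 45 − (9·4 + 3·5) = 45 − 51 = -6.

-6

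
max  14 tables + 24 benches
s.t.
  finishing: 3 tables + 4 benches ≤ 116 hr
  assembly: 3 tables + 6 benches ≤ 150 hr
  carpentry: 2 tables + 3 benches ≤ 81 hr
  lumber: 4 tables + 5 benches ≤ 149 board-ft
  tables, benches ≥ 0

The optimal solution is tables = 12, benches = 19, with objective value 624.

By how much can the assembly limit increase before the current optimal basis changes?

Binding constraints: assembly, carpentry. The basis is B = [[3,6],[2,3]] with det -3.
Per unit increase in assembly, x* moves by d = (-1, 0.6667).
The basis stays optimal until tables reaches 0; allowable increase = 12 hr.

12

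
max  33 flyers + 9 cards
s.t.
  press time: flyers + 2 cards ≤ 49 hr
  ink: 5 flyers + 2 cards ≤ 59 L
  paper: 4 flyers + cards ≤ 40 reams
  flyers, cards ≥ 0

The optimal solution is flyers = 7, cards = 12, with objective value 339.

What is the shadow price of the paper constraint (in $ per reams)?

Binding: ink and paper. Non-binding: press time (18 unused).
Since press time is not tight, its dual is 0.
Dual feasibility on the basic columns requires 5·y_ink + 4·y_paper = 33, 2·y_ink + 1·y_paper = 9.
This yields shadow prices y_ink = 1, y_paper = 7.
Shadow price of paper = 7.

7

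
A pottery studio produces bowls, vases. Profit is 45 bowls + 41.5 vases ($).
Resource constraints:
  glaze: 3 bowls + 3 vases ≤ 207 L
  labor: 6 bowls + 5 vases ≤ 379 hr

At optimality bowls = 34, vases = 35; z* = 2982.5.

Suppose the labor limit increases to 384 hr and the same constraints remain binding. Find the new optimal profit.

Check each constraint at x*: glaze 207/207 (tight); labor 379/379 (tight).
From A_Bᵀ y = c: 3·y_glaze + 6·y_labor = 45; 3·y_glaze + 5·y_labor = 41.5.
→ y_glaze = 8 and y_labor = 3.5.
Δz = y_labor·Δb = 3.5 × (5) = 17.5, so new z* = 2982.5 + 17.5 = 3000.

3000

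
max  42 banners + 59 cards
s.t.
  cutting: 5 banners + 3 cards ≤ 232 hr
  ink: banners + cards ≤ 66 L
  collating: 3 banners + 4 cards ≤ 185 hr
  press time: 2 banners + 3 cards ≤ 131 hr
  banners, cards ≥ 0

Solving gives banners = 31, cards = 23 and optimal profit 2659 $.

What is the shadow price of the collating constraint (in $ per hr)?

Binding: collating and press time. Non-binding: cutting (8 unused), ink (12 unused).
Since cutting, ink are not tight, their duals are 0.
From A_Bᵀ y = c: 3·y_collating + 2·y_press time = 42; 4·y_collating + 3·y_press time = 59.
Solving: y_collating = 8, y_press time = 9.
Shadow price of collating = 8.

8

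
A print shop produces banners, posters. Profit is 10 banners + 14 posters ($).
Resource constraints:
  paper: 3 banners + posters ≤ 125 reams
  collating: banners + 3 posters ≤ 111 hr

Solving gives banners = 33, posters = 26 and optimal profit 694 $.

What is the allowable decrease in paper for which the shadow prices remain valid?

Binding constraints: paper, collating. The basis is B = [[3,1],[1,3]] with det 8.
Per unit decrease in paper, x* moves by d = (-0.375, 0.125).
The basis stays optimal until banners reaches 0; allowable decrease = 88 reams.

88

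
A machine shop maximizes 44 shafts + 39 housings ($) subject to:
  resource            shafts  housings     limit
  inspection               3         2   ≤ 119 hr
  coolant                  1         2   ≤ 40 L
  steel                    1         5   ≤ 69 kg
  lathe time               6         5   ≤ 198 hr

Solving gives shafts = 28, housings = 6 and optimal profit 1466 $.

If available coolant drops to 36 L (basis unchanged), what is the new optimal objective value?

At the optimum: inspection uses 96 of 119 (slack = 23); coolant uses 40 of 40 (binding); steel uses 58 of 69 (slack = 11); lathe time uses 198 of 198 (binding).
By complementary slackness, y = 0 for the non-binding constraints.
From A_Bᵀ y = c: 1·y_coolant + 6·y_lathe time = 44; 2·y_coolant + 5·y_lathe time = 39.
This yields shadow prices y_coolant = 2, y_lathe time = 7.
Δz = y_coolant·Δb = 2 × (-4) = -8, so new z* = 1466 − 8 = 1458.

1458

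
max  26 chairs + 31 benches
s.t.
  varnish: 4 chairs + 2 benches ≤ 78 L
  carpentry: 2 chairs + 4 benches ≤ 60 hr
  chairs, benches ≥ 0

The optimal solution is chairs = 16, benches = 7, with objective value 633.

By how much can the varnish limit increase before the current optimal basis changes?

42

Binding constraints: varnish, carpentry. The basis is B = [[4,2],[2,4]] with det 12.
Per unit increase in varnish, x* moves by d = (0.3333, -0.1667).
The basis stays optimal until benches reaches 0; allowable increase = 42 L.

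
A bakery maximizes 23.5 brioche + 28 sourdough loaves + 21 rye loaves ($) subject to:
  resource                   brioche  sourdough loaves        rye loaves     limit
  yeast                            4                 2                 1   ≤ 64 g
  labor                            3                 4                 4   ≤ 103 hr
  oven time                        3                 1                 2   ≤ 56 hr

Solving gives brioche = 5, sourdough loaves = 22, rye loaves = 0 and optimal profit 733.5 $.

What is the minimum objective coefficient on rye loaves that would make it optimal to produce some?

At the optimum: yeast uses 64 of 64 (binding); labor uses 103 of 103 (binding); oven time uses 37 of 56 (slack = 19).
Slack constraints have shadow price 0 (complementary slackness).
Dual feasibility on the basic columns requires 4·y_yeast + 3·y_labor = 23.5, 2·y_yeast + 4·y_labor = 28.
This yields shadow prices y_yeast = 1, y_labor = 6.5.
rye loaves enters the basis when its profit ≥ yᵀa₃ = 1·1 + 6.5·4 = 27.

27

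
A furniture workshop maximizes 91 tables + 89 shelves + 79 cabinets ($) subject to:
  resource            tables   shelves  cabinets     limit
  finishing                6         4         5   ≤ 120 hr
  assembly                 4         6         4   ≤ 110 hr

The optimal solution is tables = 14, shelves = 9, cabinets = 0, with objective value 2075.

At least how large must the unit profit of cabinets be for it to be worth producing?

81.5

At the optimum: finishing uses 120 of 120 (binding); assembly uses 110 of 110 (binding).
The binding rows give the dual system: 6·y_finishing + 4·y_assembly = 91 and 4·y_finishing + 6·y_assembly = 89.
→ y_finishing = 9.5 and y_assembly = 8.5.
cabinets enters the basis when its profit ≥ yᵀa₃ = 9.5·5 + 8.5·4 = 81.5.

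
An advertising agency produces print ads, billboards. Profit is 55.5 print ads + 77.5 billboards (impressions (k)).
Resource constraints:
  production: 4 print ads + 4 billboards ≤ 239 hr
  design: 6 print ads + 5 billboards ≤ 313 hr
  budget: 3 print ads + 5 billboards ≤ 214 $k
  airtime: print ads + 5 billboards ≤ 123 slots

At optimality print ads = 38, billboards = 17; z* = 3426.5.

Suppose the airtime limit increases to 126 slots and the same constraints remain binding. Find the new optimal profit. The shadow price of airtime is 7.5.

Δb = 3, so new z* = 3426.5 + (7.5)·(3) = 3426.5 + 22.5 = 3449.

3449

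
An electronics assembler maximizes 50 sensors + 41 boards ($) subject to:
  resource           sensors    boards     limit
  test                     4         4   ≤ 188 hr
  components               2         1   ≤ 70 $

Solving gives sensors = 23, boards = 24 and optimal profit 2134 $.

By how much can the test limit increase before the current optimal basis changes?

Binding constraints: test, components. The basis is B = [[4,4],[2,1]] with det -4.
Per unit increase in test, x* moves by d = (-0.25, 0.5).
The basis stays optimal until sensors reaches 0; allowable increase = 92 hr.

92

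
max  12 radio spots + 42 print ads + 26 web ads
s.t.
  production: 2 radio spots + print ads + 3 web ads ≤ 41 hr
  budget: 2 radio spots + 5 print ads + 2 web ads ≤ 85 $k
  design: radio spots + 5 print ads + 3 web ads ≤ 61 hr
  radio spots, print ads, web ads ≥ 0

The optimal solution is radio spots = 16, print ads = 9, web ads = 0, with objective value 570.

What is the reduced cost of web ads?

Check each constraint at x*: production 41/41 (tight); budget 77/85 (slack 8); design 61/61 (tight).
Since budget is not tight, its dual is 0.
Dual feasibility on the basic columns requires 2·y_production + 1·y_design = 12, 1·y_production + 5·y_design = 42.
Solving: y_production = 2, y_design = 8.
Reduced cost of web ads: c₃ − yᵀa₃ = 26 − (2·3 + 8·3) = 26 − 30 = -4.

-4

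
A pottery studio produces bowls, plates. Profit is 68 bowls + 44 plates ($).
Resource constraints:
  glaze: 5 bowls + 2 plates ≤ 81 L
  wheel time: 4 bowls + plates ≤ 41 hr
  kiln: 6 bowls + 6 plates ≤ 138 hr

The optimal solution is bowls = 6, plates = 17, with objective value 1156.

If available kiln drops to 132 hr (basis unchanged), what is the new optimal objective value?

Binding: wheel time and kiln. Non-binding: glaze (17 unused).
Slack constraints have shadow price 0 (complementary slackness).
The binding rows give the dual system: 4·y_wheel time + 6·y_kiln = 68 and 1·y_wheel time + 6·y_kiln = 44.
Solving: y_wheel time = 8, y_kiln = 6.
Δz = y_kiln·Δb = 6 × (-6) = -36, so new z* = 1156 − 36 = 1120.

1120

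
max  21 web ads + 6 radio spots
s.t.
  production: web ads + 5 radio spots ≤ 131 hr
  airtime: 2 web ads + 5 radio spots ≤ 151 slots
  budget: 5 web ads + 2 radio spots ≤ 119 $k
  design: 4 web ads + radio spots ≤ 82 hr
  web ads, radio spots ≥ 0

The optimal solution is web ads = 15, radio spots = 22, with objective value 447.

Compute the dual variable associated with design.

4

At the optimum: production uses 125 of 131 (slack = 6); airtime uses 140 of 151 (slack = 11); budget uses 119 of 119 (binding); design uses 82 of 82 (binding).
Slack constraints have shadow price 0 (complementary slackness).
The binding rows give the dual system: 5·y_budget + 4·y_design = 21 and 2·y_budget + 1·y_design = 6.
→ y_budget = 1 and y_design = 4.
Shadow price of design = 4.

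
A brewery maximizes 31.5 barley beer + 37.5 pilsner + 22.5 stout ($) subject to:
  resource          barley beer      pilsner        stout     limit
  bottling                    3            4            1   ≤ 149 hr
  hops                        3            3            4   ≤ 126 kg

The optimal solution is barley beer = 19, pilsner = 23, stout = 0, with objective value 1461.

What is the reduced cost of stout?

Check each constraint at x*: bottling 149/149 (tight); hops 126/126 (tight).
The binding rows give the dual system: 3·y_bottling + 3·y_hops = 31.5 and 4·y_bottling + 3·y_hops = 37.5.
This yields shadow prices y_bottling = 6, y_hops = 4.5.
Reduced cost of stout: c₃ − yᵀa₃ = 22.5 − (6·1 + 4.5·4) = 22.5 − 24 = -1.5.

-1.5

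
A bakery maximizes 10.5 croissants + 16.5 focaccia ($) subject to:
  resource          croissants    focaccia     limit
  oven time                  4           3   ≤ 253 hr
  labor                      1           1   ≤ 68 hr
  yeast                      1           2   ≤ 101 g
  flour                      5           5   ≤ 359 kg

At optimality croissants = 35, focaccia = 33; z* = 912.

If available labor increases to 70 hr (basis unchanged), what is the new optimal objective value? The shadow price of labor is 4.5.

921

Δb = 2, so new z* = 912 + (4.5)·(2) = 912 + 9 = 921.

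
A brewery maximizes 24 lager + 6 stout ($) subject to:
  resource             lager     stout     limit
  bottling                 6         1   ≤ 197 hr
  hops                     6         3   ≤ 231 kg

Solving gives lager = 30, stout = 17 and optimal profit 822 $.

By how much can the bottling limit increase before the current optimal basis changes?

Binding constraints: bottling, hops. The basis is B = [[6,1],[6,3]] with det 12.
Per unit increase in bottling, x* moves by d = (0.25, -0.5).
The basis stays optimal until stout reaches 0; allowable increase = 34 hr.

34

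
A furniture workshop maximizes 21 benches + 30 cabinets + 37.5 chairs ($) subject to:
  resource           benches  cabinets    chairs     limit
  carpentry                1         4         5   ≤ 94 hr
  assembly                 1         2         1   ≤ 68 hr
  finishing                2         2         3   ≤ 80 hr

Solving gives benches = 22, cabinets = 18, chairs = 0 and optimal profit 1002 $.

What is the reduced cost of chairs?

Check each constraint at x*: carpentry 94/94 (tight); assembly 58/68 (slack 10); finishing 80/80 (tight).
By complementary slackness, y = 0 for the non-binding constraint.
From A_Bᵀ y = c: 1·y_carpentry + 2·y_finishing = 21; 4·y_carpentry + 2·y_finishing = 30.
Solving: y_carpentry = 3, y_finishing = 9.
Reduced cost of chairs: c₃ − yᵀa₃ = 37.5 − (3·5 + 9·3) = 37.5 − 42 = -4.5.

-4.5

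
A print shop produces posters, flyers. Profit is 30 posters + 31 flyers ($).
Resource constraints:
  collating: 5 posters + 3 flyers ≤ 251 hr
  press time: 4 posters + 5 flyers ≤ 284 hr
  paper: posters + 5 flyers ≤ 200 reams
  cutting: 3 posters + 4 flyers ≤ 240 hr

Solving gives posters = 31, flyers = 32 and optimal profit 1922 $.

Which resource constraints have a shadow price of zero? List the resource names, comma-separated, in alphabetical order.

cutting, paper

collating: 251/251 (binding)
press time: 284/284 (binding)
paper: 191/200 (slack 9)
cutting: 221/240 (slack 19)
By complementary slackness, a constraint with positive slack has shadow price 0 → cutting, paper.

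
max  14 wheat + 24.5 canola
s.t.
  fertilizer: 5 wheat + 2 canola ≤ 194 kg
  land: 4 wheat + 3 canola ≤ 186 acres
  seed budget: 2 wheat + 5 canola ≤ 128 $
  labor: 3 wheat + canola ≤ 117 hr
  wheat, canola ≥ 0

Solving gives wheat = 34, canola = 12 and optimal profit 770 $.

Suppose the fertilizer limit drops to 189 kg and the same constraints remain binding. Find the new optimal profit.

765

Check each constraint at x*: fertilizer 194/194 (tight); land 172/186 (slack 14); seed budget 128/128 (tight); labor 114/117 (slack 3).
By complementary slackness, y = 0 for the non-binding constraints.
From A_Bᵀ y = c: 5·y_fertilizer + 2·y_seed budget = 14; 2·y_fertilizer + 5·y_seed budget = 24.5.
This yields shadow prices y_fertilizer = 1, y_seed budget = 4.5.
Δz = y_fertilizer·Δb = 1 × (-5) = -5, so new z* = 770 − 5 = 765.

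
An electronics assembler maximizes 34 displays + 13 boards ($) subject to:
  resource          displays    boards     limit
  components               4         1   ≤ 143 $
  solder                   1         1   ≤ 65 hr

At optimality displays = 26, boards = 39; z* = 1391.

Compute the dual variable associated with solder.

At the optimum: components uses 143 of 143 (binding); solder uses 65 of 65 (binding).
From A_Bᵀ y = c: 4·y_components + 1·y_solder = 34; 1·y_components + 1·y_solder = 13.
→ y_components = 7 and y_solder = 6.
Shadow price of solder = 6.

6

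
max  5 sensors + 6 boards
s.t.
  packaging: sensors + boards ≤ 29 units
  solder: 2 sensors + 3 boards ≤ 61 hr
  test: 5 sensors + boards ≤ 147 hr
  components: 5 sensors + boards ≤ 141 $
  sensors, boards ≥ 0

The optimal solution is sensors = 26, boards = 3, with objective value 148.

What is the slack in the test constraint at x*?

14

test used = 5·26 + 1·3 = 133; slack = 147 − 133 = 14.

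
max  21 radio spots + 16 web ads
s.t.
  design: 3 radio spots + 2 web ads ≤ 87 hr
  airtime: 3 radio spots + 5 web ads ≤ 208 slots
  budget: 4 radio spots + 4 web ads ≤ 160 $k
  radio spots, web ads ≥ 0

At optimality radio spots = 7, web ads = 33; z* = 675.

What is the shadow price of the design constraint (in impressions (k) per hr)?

5

Binding: design and budget. Non-binding: airtime (22 unused).
By complementary slackness, y = 0 for the non-binding constraint.
The binding rows give the dual system: 3·y_design + 4·y_budget = 21 and 2·y_design + 4·y_budget = 16.
Solving: y_design = 5, y_budget = 1.5.
Shadow price of design = 5.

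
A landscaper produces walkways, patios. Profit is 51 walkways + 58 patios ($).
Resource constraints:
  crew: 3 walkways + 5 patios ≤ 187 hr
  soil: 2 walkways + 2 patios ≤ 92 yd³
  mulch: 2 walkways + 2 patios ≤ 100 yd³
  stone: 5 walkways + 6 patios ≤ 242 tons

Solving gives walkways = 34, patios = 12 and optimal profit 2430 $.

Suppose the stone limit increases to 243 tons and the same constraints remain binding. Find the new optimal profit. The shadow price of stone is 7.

2437

Δb = 1, so new z* = 2430 + (7)·(1) = 2430 + 7 = 2437.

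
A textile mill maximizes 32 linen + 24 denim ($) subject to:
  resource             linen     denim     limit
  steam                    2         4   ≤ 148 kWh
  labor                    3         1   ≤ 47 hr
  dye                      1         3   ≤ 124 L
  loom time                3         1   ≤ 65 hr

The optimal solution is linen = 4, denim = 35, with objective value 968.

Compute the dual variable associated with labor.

8

Check each constraint at x*: steam 148/148 (tight); labor 47/47 (tight); dye 109/124 (slack 15); loom time 47/65 (slack 18).
Slack constraints have shadow price 0 (complementary slackness).
Dual feasibility on the basic columns requires 2·y_steam + 3·y_labor = 32, 4·y_steam + 1·y_labor = 24.
→ y_steam = 4 and y_labor = 8.
Shadow price of labor = 8.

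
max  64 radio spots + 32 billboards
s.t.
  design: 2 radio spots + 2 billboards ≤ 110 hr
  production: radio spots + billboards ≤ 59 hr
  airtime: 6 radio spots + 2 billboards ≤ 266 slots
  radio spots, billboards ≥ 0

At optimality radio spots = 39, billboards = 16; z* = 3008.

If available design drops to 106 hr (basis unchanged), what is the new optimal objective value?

2976

Binding: design and airtime. Non-binding: production (4 unused).
By complementary slackness, y = 0 for the non-binding constraint.
Dual feasibility on the basic columns requires 2·y_design + 6·y_airtime = 64, 2·y_design + 2·y_airtime = 32.
Solving: y_design = 8, y_airtime = 8.
Δz = y_design·Δb = 8 × (-4) = -32, so new z* = 3008 − 32 = 2976.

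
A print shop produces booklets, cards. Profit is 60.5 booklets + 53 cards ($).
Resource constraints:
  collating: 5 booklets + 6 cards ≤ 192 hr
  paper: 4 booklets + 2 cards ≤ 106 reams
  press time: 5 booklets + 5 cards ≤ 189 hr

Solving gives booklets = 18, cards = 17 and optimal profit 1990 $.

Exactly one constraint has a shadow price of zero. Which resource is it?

press time

collating: 192/192 (binding)
paper: 106/106 (binding)
press time: 175/189 (slack 14)
By complementary slackness, a constraint with positive slack has shadow price 0 → press time.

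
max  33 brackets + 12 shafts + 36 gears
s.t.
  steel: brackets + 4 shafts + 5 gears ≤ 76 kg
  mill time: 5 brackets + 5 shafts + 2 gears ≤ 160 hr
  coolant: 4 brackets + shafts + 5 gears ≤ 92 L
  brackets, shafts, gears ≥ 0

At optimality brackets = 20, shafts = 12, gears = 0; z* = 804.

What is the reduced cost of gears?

Check each constraint at x*: steel 68/76 (slack 8); mill time 160/160 (tight); coolant 92/92 (tight).
Since steel is not tight, its dual is 0.
Dual feasibility on the basic columns requires 5·y_mill time + 4·y_coolant = 33, 5·y_mill time + 1·y_coolant = 12.
Solving: y_mill time = 1, y_coolant = 7.
Reduced cost of gears: c₃ − yᵀa₃ = 36 − (1·2 + 7·5) = 36 − 37 = -1.

-1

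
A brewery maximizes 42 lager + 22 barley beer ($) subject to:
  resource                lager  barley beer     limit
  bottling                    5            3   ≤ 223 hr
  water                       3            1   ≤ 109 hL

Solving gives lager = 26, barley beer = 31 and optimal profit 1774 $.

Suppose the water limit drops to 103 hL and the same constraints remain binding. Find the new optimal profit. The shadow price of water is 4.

1750

Δb = -6, so new z* = 1774 + (4)·(-6) = 1774 − 24 = 1750.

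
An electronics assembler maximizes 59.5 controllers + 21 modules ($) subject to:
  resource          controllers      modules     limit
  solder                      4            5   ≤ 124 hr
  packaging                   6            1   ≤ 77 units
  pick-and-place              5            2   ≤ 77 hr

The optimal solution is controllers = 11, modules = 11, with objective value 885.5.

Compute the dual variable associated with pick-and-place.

At the optimum: solder uses 99 of 124 (slack = 25); packaging uses 77 of 77 (binding); pick-and-place uses 77 of 77 (binding).
Slack constraints have shadow price 0 (complementary slackness).
From A_Bᵀ y = c: 6·y_packaging + 5·y_pick-and-place = 59.5; 1·y_packaging + 2·y_pick-and-place = 21.
This yields shadow prices y_packaging = 2, y_pick-and-place = 9.5.
Shadow price of pick-and-place = 9.5.

9.5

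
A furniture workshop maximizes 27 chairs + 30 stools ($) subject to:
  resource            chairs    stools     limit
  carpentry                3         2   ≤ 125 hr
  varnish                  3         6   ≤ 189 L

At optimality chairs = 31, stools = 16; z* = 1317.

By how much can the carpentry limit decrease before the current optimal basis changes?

Binding constraints: carpentry, varnish. The basis is B = [[3,2],[3,6]] with det 12.
Per unit decrease in carpentry, x* moves by d = (-0.5, 0.25).
The basis stays optimal until chairs reaches 0; allowable decrease = 62 hr.

62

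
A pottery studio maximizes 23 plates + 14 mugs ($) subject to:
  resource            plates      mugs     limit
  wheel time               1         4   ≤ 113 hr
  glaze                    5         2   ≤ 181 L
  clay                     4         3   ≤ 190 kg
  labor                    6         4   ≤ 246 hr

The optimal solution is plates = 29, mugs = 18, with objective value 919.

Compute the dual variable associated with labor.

Binding: glaze and labor. Non-binding: wheel time (12 unused), clay (20 unused).
Slack constraints have shadow price 0 (complementary slackness).
From A_Bᵀ y = c: 5·y_glaze + 6·y_labor = 23; 2·y_glaze + 4·y_labor = 14.
→ y_glaze = 1 and y_labor = 3.
Shadow price of labor = 3.

3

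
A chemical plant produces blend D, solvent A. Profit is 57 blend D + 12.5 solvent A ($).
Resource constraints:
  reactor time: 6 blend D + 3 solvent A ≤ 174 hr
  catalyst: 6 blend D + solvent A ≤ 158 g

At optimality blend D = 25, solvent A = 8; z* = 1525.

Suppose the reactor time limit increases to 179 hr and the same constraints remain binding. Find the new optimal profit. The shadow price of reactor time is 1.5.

Δb = 5, so new z* = 1525 + (1.5)·(5) = 1525 + 7.5 = 1532.5.

1532.5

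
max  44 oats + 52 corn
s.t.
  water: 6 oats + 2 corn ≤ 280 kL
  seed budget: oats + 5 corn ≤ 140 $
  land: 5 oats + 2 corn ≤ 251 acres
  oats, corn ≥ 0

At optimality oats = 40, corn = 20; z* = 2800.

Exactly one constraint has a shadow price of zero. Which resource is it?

water: 280/280 (binding)
seed budget: 140/140 (binding)
land: 240/251 (slack 11)
By complementary slackness, a constraint with positive slack has shadow price 0 → land.

land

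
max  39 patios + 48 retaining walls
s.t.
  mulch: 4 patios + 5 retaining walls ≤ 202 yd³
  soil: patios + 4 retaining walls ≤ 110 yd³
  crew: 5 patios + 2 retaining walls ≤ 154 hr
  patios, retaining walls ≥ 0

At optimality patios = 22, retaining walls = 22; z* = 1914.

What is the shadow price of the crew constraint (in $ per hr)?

6

Check each constraint at x*: mulch 198/202 (slack 4); soil 110/110 (tight); crew 154/154 (tight).
Slack constraints have shadow price 0 (complementary slackness).
Dual feasibility on the basic columns requires 1·y_soil + 5·y_crew = 39, 4·y_soil + 2·y_crew = 48.
Solving: y_soil = 9, y_crew = 6.
Shadow price of crew = 6.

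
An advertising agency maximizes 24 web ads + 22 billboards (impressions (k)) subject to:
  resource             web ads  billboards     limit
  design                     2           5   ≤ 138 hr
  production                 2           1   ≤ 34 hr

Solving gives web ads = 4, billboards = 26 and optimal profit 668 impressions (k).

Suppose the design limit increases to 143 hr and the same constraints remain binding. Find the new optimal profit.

Check each constraint at x*: design 138/138 (tight); production 34/34 (tight).
The binding rows give the dual system: 2·y_design + 2·y_production = 24 and 5·y_design + 1·y_production = 22.
→ y_design = 2.5 and y_production = 9.5.
Δz = y_design·Δb = 2.5 × (5) = 12.5, so new z* = 668 + 12.5 = 680.5.

680.5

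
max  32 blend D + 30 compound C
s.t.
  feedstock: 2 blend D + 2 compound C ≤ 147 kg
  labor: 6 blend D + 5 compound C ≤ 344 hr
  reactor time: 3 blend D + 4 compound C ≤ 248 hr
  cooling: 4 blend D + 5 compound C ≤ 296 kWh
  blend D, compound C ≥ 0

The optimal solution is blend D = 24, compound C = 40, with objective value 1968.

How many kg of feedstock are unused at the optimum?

feedstock used = 2·24 + 2·40 = 128; slack = 147 − 128 = 19.

19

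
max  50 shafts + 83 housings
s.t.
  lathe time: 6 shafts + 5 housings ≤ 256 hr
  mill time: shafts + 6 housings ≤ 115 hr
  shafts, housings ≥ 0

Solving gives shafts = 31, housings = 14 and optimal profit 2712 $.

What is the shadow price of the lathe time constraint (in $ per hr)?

7

Both lathe time and mill time are binding at x*.
Dual feasibility on the basic columns requires 6·y_lathe time + 1·y_mill time = 50, 5·y_lathe time + 6·y_mill time = 83.
This yields shadow prices y_lathe time = 7, y_mill time = 8.
Shadow price of lathe time = 7.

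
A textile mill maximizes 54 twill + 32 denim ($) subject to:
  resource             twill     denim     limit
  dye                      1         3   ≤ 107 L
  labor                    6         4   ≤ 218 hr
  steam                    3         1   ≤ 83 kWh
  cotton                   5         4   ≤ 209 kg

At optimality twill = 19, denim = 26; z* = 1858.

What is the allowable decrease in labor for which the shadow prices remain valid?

52

Binding constraints: labor, steam. The basis is B = [[6,4],[3,1]] with det -6.
Per unit decrease in labor, x* moves by d = (0.1667, -0.5).
The basis stays optimal until denim reaches 0; allowable decrease = 52 hr.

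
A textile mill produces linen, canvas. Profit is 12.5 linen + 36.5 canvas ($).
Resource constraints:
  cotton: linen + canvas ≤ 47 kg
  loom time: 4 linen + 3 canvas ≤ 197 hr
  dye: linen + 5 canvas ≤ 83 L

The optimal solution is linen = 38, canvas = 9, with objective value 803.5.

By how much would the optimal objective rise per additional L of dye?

Binding: cotton and dye. Non-binding: loom time (18 unused).
By complementary slackness, y = 0 for the non-binding constraint.
The binding rows give the dual system: 1·y_cotton + 1·y_dye = 12.5 and 1·y_cotton + 5·y_dye = 36.5.
Solving: y_cotton = 6.5, y_dye = 6.
Shadow price of dye = 6.

6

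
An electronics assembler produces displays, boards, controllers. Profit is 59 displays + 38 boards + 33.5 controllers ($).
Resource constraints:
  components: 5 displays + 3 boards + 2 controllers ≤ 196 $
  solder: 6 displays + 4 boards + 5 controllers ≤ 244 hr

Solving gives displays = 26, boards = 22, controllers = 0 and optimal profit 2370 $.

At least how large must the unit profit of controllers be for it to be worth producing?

Both components and solder are binding at x*.
The binding rows give the dual system: 5·y_components + 6·y_solder = 59 and 3·y_components + 4·y_solder = 38.
Solving: y_components = 4, y_solder = 6.5.
controllers enters the basis when its profit ≥ yᵀa₃ = 4·2 + 6.5·5 = 40.5.

40.5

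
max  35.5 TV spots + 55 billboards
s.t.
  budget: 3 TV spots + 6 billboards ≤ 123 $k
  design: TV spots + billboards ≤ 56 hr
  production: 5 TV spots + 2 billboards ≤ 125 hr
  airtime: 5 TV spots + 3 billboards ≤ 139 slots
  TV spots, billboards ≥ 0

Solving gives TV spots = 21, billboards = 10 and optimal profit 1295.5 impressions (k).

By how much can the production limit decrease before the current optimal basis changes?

84

Binding constraints: budget, production. The basis is B = [[3,6],[5,2]] with det -24.
Per unit decrease in production, x* moves by d = (-0.25, 0.125).
The basis stays optimal until TV spots reaches 0; allowable decrease = 84 hr.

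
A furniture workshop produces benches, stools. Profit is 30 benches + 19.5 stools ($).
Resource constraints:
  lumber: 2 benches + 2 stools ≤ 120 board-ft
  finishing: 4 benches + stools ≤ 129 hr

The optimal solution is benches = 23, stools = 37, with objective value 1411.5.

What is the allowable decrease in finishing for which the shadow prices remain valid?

69

Binding constraints: lumber, finishing. The basis is B = [[2,2],[4,1]] with det -6.
Per unit decrease in finishing, x* moves by d = (-0.3333, 0.3333).
The basis stays optimal until benches reaches 0; allowable decrease = 69 hr.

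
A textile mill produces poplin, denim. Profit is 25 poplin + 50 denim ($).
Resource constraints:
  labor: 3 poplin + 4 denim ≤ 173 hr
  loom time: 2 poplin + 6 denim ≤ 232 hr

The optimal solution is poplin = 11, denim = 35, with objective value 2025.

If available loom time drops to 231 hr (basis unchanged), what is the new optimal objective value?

2020

Check each constraint at x*: labor 173/173 (tight); loom time 232/232 (tight).
Dual feasibility on the basic columns requires 3·y_labor + 2·y_loom time = 25, 4·y_labor + 6·y_loom time = 50.
This yields shadow prices y_labor = 5, y_loom time = 5.
Δz = y_loom time·Δb = 5 × (-1) = -5, so new z* = 2025 − 5 = 2020.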